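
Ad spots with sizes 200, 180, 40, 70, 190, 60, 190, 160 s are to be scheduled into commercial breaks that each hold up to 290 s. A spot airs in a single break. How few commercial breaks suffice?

5

Total = 200 + 190 + 190 + 180 + 160 + 70 + 60 + 40 = 1090 s.
Lower bound: ⌈1090/290⌉ = 4 commercial breaks.
Also, 5 ad spots each exceed 145 s, and no two of those can share a break, so at least 5 commercial breaks are needed.
A packing using 5 commercial breaks:
  break 1: 200 + 70 = 270
  break 2: 190 + 60 + 40 = 290
  break 3: 190 = 190
  break 4: 180 = 180
  break 5: 160 = 160
This matches the lower bound, so 5 is optimal.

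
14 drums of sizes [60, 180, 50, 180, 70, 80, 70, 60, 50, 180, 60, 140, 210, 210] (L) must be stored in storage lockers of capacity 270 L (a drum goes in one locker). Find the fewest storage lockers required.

7

Total = 210 + 210 + 180 + 180 + 180 + 140 + 80 + 70 + 70 + 60 + 60 + 60 + 50 + 50 = 1600 L.
Lower bound: ⌈1600/270⌉ = 6 storage lockers.
A packing using 7 storage lockers:
  locker 1: 210 + 60 = 270
  locker 2: 210 + 60 = 270
  locker 3: 180 + 80 = 260
  locker 4: 180 + 70 = 250
  locker 5: 180 + 70 = 250
  locker 6: 140 + 60 + 50 = 250
  locker 7: 50 = 50
No arrangement into 6 storage lockers stays within capacity, so 7 is optimal.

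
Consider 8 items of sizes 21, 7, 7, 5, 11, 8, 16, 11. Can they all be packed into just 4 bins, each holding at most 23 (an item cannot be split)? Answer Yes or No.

A valid assignment using 4 bins:
  bin 1: 21 = 21
  bin 2: 16 + 7 = 23
  bin 3: 11 + 11 = 22
  bin 4: 8 + 7 + 5 = 20
Every load is within 23, so 4 bins suffice.

Yes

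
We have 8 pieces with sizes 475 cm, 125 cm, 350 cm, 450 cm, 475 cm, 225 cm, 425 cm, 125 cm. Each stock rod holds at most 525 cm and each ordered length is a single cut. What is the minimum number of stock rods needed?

Total = 475 + 475 + 450 + 425 + 350 + 225 + 125 + 125 = 2650 cm.
Lower bound: ⌈2650/525⌉ = 6 stock rods.
A packing using 6 stock rods:
  stock rod 1: 475 = 475
  stock rod 2: 475 = 475
  stock rod 3: 450 = 450
  stock rod 4: 425 = 425
  stock rod 5: 350 + 125 = 475
  stock rod 6: 225 + 125 = 350
This matches the lower bound, so 6 is optimal.

6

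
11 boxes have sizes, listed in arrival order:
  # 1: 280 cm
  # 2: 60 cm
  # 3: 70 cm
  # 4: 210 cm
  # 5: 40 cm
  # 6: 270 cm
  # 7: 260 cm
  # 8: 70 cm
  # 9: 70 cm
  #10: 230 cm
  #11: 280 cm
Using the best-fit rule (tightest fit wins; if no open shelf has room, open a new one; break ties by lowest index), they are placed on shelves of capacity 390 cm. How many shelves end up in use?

6

  280 → shelf 1 (new)  [load 280/390]
  60 → shelf 1  [load 340/390]
  70 → shelf 2 (new)  [load 70/390]
  210 → shelf 2  [load 280/390]
  40 → shelf 1  [load 380/390]
  270 → shelf 3 (new)  [load 270/390]
  260 → shelf 4 (new)  [load 260/390]
  70 → shelf 2  [load 350/390]
  70 → shelf 3  [load 340/390]
  230 → shelf 5 (new)  [load 230/390]
  280 → shelf 6 (new)  [load 280/390]
6 shelves opened.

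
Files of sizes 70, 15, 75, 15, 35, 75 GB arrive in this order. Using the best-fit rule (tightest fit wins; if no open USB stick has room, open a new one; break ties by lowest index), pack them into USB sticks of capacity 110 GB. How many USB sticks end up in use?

3

  70 → USB stick 1 (new)  [load 70/110]
  15 → USB stick 1  [load 85/110]
  75 → USB stick 2 (new)  [load 75/110]
  15 → USB stick 1  [load 100/110]
  35 → USB stick 2  [load 110/110]
  75 → USB stick 3 (new)  [load 75/110]
3 USB sticks opened.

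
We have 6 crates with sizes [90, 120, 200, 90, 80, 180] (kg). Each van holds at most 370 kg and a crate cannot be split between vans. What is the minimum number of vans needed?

3

Total = 200 + 180 + 120 + 90 + 90 + 80 = 760 kg.
Lower bound: ⌈760/370⌉ = 3 vans.
A packing using 3 vans:
  van 1: 200 + 120 = 320
  van 2: 180 + 90 + 90 = 360
  van 3: 80 = 80
This matches the lower bound, so 3 is optimal.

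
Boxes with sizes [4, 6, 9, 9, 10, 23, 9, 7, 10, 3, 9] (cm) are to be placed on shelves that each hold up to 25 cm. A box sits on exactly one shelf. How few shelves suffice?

Total = 23 + 10 + 10 + 9 + 9 + 9 + 9 + 7 + 6 + 4 + 3 = 99 cm.
Lower bound: ⌈99/25⌉ = 4 shelves.
A packing using 5 shelves:
  shelf 1: 23 = 23
  shelf 2: 10 + 10 + 4 = 24
  shelf 3: 9 + 9 + 7 = 25
  shelf 4: 9 + 9 + 6 = 24
  shelf 5: 3 = 3
No arrangement into 4 shelves stays within capacity, so 5 is optimal.

5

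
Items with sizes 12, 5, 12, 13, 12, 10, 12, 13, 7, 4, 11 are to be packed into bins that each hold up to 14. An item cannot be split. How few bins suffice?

Total = 13 + 13 + 12 + 12 + 12 + 12 + 11 + 10 + 7 + 5 + 4 = 111.
Lower bound: ⌈111/14⌉ = 8 bins.
A packing using 9 bins:
  bin 1: 13 = 13
  bin 2: 13 = 13
  bin 3: 12 = 12
  bin 4: 12 = 12
  bin 5: 12 = 12
  bin 6: 12 = 12
  bin 7: 11 = 11
  bin 8: 10 + 4 = 14
  bin 9: 7 + 5 = 12
No arrangement into 8 bins stays within capacity, so 9 is optimal.

9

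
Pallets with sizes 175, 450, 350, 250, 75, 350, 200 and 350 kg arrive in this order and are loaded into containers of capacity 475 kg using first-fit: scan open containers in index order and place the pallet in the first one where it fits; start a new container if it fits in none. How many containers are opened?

6

  175 → container 1 (new)  [load 175/475]
  450 → container 2 (new)  [load 450/475]
  350 → container 3 (new)  [load 350/475]
  250 → container 1  [load 425/475]
  75 → container 3  [load 425/475]
  350 → container 4 (new)  [load 350/475]
  200 → container 5 (new)  [load 200/475]
  350 → container 6 (new)  [load 350/475]
6 containers opened.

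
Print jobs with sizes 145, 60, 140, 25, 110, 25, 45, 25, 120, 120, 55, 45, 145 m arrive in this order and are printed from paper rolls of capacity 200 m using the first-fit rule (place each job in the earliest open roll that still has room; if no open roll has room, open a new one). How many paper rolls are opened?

  145 → roll 1 (new)  [load 145/200]
  60 → roll 2 (new)  [load 60/200]
  140 → roll 2  [load 200/200]
  25 → roll 1  [load 170/200]
  110 → roll 3 (new)  [load 110/200]
  25 → roll 1  [load 195/200]
  45 → roll 3  [load 155/200]
  25 → roll 3  [load 180/200]
  120 → roll 4 (new)  [load 120/200]
  120 → roll 5 (new)  [load 120/200]
  55 → roll 4  [load 175/200]
  45 → roll 5  [load 165/200]
  145 → roll 6 (new)  [load 145/200]
6 paper rolls opened.

6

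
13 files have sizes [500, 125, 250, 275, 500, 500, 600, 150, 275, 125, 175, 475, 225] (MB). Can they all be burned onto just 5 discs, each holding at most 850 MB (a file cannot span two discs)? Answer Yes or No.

Total = 4175 MB; ⌈4175/850⌉ = 5.
The bound of 5 does not rule out 5, but exhaustive search shows no assignment into 5 discs of capacity 850 MB exists — the minimum is 6.

No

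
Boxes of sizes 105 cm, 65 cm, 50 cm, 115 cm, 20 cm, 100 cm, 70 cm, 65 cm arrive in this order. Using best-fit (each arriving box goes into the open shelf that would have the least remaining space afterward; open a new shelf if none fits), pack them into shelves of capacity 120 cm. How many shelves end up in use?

  105 → shelf 1 (new)  [load 105/120]
  65 → shelf 2 (new)  [load 65/120]
  50 → shelf 2  [load 115/120]
  115 → shelf 3 (new)  [load 115/120]
  20 → shelf 4 (new)  [load 20/120]
  100 → shelf 4  [load 120/120]
  70 → shelf 5 (new)  [load 70/120]
  65 → shelf 6 (new)  [load 65/120]
6 shelves opened.

6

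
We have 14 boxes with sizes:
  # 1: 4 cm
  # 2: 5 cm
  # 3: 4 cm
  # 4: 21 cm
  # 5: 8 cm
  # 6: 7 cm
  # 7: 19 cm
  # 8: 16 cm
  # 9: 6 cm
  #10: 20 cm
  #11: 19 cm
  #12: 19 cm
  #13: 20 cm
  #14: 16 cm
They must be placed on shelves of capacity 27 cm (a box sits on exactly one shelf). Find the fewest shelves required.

8

Total = 21 + 20 + 20 + 19 + 19 + 19 + 16 + 16 + 8 + 7 + 6 + 5 + 4 + 4 = 184 cm.
Lower bound: ⌈184/27⌉ = 7 shelves.
Also, 8 boxes each exceed 27/2 cm, and no two of those can share a shelf, so at least 8 shelves are needed.
A packing using 8 shelves:
  shelf 1: 21 + 6 = 27
  shelf 2: 20 + 7 = 27
  shelf 3: 20 + 5 = 25
  shelf 4: 19 + 8 = 27
  shelf 5: 19 + 4 + 4 = 27
  shelf 6: 19 = 19
  shelf 7: 16 = 16
  shelf 8: 16 = 16
This matches the lower bound, so 8 is optimal.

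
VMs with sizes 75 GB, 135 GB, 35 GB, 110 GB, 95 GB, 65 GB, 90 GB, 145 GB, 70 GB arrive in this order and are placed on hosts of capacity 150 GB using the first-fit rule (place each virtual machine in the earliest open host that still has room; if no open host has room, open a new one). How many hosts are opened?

7

  75 → host 1 (new)  [load 75/150]
  135 → host 2 (new)  [load 135/150]
  35 → host 1  [load 110/150]
  110 → host 3 (new)  [load 110/150]
  95 → host 4 (new)  [load 95/150]
  65 → host 5 (new)  [load 65/150]
  90 → host 6 (new)  [load 90/150]
  145 → host 7 (new)  [load 145/150]
  70 → host 5  [load 135/150]
7 hosts opened.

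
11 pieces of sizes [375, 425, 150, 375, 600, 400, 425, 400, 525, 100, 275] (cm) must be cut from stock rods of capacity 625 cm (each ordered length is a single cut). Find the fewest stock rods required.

9

Total = 600 + 525 + 425 + 425 + 400 + 400 + 375 + 375 + 275 + 150 + 100 = 4050 cm.
Lower bound: ⌈4050/625⌉ = 7 stock rods.
Also, 8 pieces each exceed 625/2 cm, and no two of those can share a stock rod, so at least 8 stock rods are needed.
A packing using 9 stock rods:
  stock rod 1: 600 = 600
  stock rod 2: 525 + 100 = 625
  stock rod 3: 425 + 150 = 575
  stock rod 4: 425 = 425
  stock rod 5: 400 = 400
  stock rod 6: 400 = 400
  stock rod 7: 375 = 375
  stock rod 8: 375 = 375
  stock rod 9: 275 = 275
No arrangement into 8 stock rods stays within capacity, so 9 is optimal.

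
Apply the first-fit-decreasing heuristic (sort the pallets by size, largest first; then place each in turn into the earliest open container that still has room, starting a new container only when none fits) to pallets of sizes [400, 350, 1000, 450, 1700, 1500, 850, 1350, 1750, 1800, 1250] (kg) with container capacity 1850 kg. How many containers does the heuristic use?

7

Sorted descending: 1800, 1750, 1700, 1500, 1350, 1250, 1000, 850, 450, 400, 350.
  1800 → container 1 (new)  [load 1800/1850]
  1750 → container 2 (new)  [load 1750/1850]
  1700 → container 3 (new)  [load 1700/1850]
  1500 → container 4 (new)  [load 1500/1850]
  1350 → container 5 (new)  [load 1350/1850]
  1250 → container 6 (new)  [load 1250/1850]
  1000 → container 7 (new)  [load 1000/1850]
  850 → container 7  [load 1850/1850]
  450 → container 5  [load 1800/1850]
  400 → container 6  [load 1650/1850]
  350 → container 4  [load 1850/1850]
7 containers opened.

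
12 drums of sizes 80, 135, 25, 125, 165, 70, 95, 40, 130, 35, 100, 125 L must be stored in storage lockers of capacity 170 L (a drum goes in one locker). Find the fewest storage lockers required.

8

Total = 165 + 135 + 130 + 125 + 125 + 100 + 95 + 80 + 70 + 40 + 35 + 25 = 1125 L.
Lower bound: ⌈1125/170⌉ = 7 storage lockers.
A packing using 8 storage lockers:
  locker 1: 165 = 165
  locker 2: 135 + 35 = 170
  locker 3: 130 + 40 = 170
  locker 4: 125 + 25 = 150
  locker 5: 125 = 125
  locker 6: 100 + 70 = 170
  locker 7: 95 = 95
  locker 8: 80 = 80
No arrangement into 7 storage lockers stays within capacity, so 8 is optimal.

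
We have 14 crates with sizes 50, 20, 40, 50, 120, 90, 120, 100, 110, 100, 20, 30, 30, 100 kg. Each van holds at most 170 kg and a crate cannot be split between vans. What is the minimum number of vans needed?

Total = 120 + 120 + 110 + 100 + 100 + 100 + 90 + 50 + 50 + 40 + 30 + 30 + 20 + 20 = 980 kg.
Lower bound: ⌈980/170⌉ = 6 vans.
Also, 7 crates each exceed 85 kg, and no two of those can share a van, so at least 7 vans are needed.
A packing using 7 vans:
  van 1: 120 + 50 = 170
  van 2: 120 + 50 = 170
  van 3: 110 + 40 + 20 = 170
  van 4: 100 + 30 + 30 = 160
  van 5: 100 + 20 = 120
  van 6: 100 = 100
  van 7: 90 = 90
This matches the lower bound, so 7 is optimal.

7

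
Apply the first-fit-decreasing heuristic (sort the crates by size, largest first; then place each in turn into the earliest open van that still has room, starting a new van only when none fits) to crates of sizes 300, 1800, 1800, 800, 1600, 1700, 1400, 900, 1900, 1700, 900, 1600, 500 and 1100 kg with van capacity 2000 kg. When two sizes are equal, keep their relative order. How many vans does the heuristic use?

Sorted descending: 1900, 1800, 1800, 1700, 1700, 1600, 1600, 1400, 1100, 900, 900, 800, 500, 300.
  1900 → van 1 (new)  [load 1900/2000]
  1800 → van 2 (new)  [load 1800/2000]
  1800 → van 3 (new)  [load 1800/2000]
  1700 → van 4 (new)  [load 1700/2000]
  1700 → van 5 (new)  [load 1700/2000]
  1600 → van 6 (new)  [load 1600/2000]
  1600 → van 7 (new)  [load 1600/2000]
  1400 → van 8 (new)  [load 1400/2000]
  1100 → van 9 (new)  [load 1100/2000]
  900 → van 9  [load 2000/2000]
  900 → van 10 (new)  [load 900/2000]
  800 → van 10  [load 1700/2000]
  500 → van 8  [load 1900/2000]
  300 → van 4  [load 2000/2000]
10 vans opened.

10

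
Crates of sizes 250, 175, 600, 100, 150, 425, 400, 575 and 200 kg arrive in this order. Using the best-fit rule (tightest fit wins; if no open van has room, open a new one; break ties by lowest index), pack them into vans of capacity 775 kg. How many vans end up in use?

5

  250 → van 1 (new)  [load 250/775]
  175 → van 1  [load 425/775]
  600 → van 2 (new)  [load 600/775]
  100 → van 2  [load 700/775]
  150 → van 1  [load 575/775]
  425 → van 3 (new)  [load 425/775]
  400 → van 4 (new)  [load 400/775]
  575 → van 5 (new)  [load 575/775]
  200 → van 1  [load 775/775]
5 vans opened.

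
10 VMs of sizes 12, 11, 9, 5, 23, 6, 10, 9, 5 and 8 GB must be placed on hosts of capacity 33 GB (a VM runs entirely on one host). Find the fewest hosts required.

Total = 23 + 12 + 11 + 10 + 9 + 9 + 8 + 6 + 5 + 5 = 98 GB.
Lower bound: ⌈98/33⌉ = 3 hosts.
A packing using 3 hosts:
  host 1: 23 + 10 = 33
  host 2: 12 + 11 + 9 = 32
  host 3: 9 + 8 + 6 + 5 + 5 = 33
This matches the lower bound, so 3 is optimal.

3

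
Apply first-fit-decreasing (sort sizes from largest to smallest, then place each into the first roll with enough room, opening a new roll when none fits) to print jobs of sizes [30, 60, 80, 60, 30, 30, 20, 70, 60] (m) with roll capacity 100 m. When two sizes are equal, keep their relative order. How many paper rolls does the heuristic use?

Sorted descending: 80, 70, 60, 60, 60, 30, 30, 30, 20.
  80 → roll 1 (new)  [load 80/100]
  70 → roll 2 (new)  [load 70/100]
  60 → roll 3 (new)  [load 60/100]
  60 → roll 4 (new)  [load 60/100]
  60 → roll 5 (new)  [load 60/100]
  30 → roll 2  [load 100/100]
  30 → roll 3  [load 90/100]
  30 → roll 4  [load 90/100]
  20 → roll 1  [load 100/100]
5 paper rolls opened.

5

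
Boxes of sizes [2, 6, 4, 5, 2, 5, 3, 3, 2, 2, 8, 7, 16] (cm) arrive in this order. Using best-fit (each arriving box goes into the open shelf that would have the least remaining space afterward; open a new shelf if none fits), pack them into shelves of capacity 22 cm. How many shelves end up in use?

  2 → shelf 1 (new)  [load 2/22]
  6 → shelf 1  [load 8/22]
  4 → shelf 1  [load 12/22]
  5 → shelf 1  [load 17/22]
  2 → shelf 1  [load 19/22]
  5 → shelf 2 (new)  [load 5/22]
  3 → shelf 1  [load 22/22]
  3 → shelf 2  [load 8/22]
  2 → shelf 2  [load 10/22]
  2 → shelf 2  [load 12/22]
  8 → shelf 2  [load 20/22]
  7 → shelf 3 (new)  [load 7/22]
  16 → shelf 4 (new)  [load 16/22]
4 shelves opened.

4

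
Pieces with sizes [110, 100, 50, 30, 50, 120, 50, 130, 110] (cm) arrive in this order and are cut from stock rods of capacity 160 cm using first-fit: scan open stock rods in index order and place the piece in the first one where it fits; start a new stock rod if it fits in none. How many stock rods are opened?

  110 → stock rod 1 (new)  [load 110/160]
  100 → stock rod 2 (new)  [load 100/160]
  50 → stock rod 1  [load 160/160]
  30 → stock rod 2  [load 130/160]
  50 → stock rod 3 (new)  [load 50/160]
  120 → stock rod 4 (new)  [load 120/160]
  50 → stock rod 3  [load 100/160]
  130 → stock rod 5 (new)  [load 130/160]
  110 → stock rod 6 (new)  [load 110/160]
6 stock rods opened.

6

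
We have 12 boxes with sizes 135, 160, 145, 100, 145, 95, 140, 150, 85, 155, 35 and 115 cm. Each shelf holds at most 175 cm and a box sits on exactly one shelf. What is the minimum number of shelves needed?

Total = 160 + 155 + 150 + 145 + 145 + 140 + 135 + 115 + 100 + 95 + 85 + 35 = 1460 cm.
Lower bound: ⌈1460/175⌉ = 9 shelves.
Also, 10 boxes each exceed 175/2 cm, and no two of those can share a shelf, so at least 10 shelves are needed.
A packing using 11 shelves:
  shelf 1: 160 = 160
  shelf 2: 155 = 155
  shelf 3: 150 = 150
  shelf 4: 145 = 145
  shelf 5: 145 = 145
  shelf 6: 140 + 35 = 175
  shelf 7: 135 = 135
  shelf 8: 115 = 115
  shelf 9: 100 = 100
  shelf 10: 95 = 95
  shelf 11: 85 = 85
No arrangement into 10 shelves stays within capacity, so 11 is optimal.

11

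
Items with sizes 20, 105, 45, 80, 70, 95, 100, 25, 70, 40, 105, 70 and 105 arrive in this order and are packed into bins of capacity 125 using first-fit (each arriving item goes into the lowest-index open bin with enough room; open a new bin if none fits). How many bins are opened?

  20 → bin 1 (new)  [load 20/125]
  105 → bin 1  [load 125/125]
  45 → bin 2 (new)  [load 45/125]
  80 → bin 2  [load 125/125]
  70 → bin 3 (new)  [load 70/125]
  95 → bin 4 (new)  [load 95/125]
  100 → bin 5 (new)  [load 100/125]
  25 → bin 3  [load 95/125]
  70 → bin 6 (new)  [load 70/125]
  40 → bin 6  [load 110/125]
  105 → bin 7 (new)  [load 105/125]
  70 → bin 8 (new)  [load 70/125]
  105 → bin 9 (new)  [load 105/125]
9 bins opened.

9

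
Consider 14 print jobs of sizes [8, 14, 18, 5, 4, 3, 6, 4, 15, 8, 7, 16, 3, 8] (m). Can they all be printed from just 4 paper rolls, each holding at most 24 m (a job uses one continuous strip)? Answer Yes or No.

No

Total = 119 m; ⌈119/24⌉ = 5.
At least 5 paper rolls are required, but only 4 are allowed.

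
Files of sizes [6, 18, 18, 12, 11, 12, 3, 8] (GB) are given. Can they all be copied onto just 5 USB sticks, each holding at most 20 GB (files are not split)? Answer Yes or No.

A valid assignment using 5 USB sticks:
  USB stick 1: 18 = 18
  USB stick 2: 18 = 18
  USB stick 3: 12 + 8 = 20
  USB stick 4: 12 + 6 = 18
  USB stick 5: 11 + 3 = 14
Every load is within 20 GB, so 5 USB sticks suffice.

Yes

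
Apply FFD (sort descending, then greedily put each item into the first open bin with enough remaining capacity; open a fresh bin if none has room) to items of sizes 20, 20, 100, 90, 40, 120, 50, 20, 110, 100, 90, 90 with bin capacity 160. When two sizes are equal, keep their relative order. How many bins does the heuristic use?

7

Sorted descending: 120, 110, 100, 100, 90, 90, 90, 50, 40, 20, 20, 20.
  120 → bin 1 (new)  [load 120/160]
  110 → bin 2 (new)  [load 110/160]
  100 → bin 3 (new)  [load 100/160]
  100 → bin 4 (new)  [load 100/160]
  90 → bin 5 (new)  [load 90/160]
  90 → bin 6 (new)  [load 90/160]
  90 → bin 7 (new)  [load 90/160]
  50 → bin 2  [load 160/160]
  40 → bin 1  [load 160/160]
  20 → bin 3  [load 120/160]
  20 → bin 3  [load 140/160]
  20 → bin 3  [load 160/160]
7 bins opened.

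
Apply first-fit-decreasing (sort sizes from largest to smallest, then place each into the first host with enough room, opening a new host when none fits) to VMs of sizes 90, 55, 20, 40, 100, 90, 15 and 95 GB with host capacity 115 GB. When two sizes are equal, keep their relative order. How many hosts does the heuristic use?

5

Sorted descending: 100, 95, 90, 90, 55, 40, 20, 15.
  100 → host 1 (new)  [load 100/115]
  95 → host 2 (new)  [load 95/115]
  90 → host 3 (new)  [load 90/115]
  90 → host 4 (new)  [load 90/115]
  55 → host 5 (new)  [load 55/115]
  40 → host 5  [load 95/115]
  20 → host 2  [load 115/115]
  15 → host 1  [load 115/115]
5 hosts opened.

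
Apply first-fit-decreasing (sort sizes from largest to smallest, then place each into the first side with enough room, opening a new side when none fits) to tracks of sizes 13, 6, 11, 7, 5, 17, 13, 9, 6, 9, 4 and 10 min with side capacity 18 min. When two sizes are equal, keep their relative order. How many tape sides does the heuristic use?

Sorted descending: 17, 13, 13, 11, 10, 9, 9, 7, 6, 6, 5, 4.
  17 → side 1 (new)  [load 17/18]
  13 → side 2 (new)  [load 13/18]
  13 → side 3 (new)  [load 13/18]
  11 → side 4 (new)  [load 11/18]
  10 → side 5 (new)  [load 10/18]
  9 → side 6 (new)  [load 9/18]
  9 → side 6  [load 18/18]
  7 → side 4  [load 18/18]
  6 → side 5  [load 16/18]
  6 → side 7 (new)  [load 6/18]
  5 → side 2  [load 18/18]
  4 → side 3  [load 17/18]
7 tape sides opened.

7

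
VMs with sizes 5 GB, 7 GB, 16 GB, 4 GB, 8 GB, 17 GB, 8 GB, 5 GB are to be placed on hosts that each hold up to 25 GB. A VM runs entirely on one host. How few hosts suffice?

3

Total = 17 + 16 + 8 + 8 + 7 + 5 + 5 + 4 = 70 GB.
Lower bound: ⌈70/25⌉ = 3 hosts.
A packing using 3 hosts:
  host 1: 17 + 8 = 25
  host 2: 16 + 8 = 24
  host 3: 7 + 5 + 5 + 4 = 21
This matches the lower bound, so 3 is optimal.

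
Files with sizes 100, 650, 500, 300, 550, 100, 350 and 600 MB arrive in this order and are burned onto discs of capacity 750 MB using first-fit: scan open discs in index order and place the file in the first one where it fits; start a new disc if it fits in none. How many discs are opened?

  100 → disc 1 (new)  [load 100/750]
  650 → disc 1  [load 750/750]
  500 → disc 2 (new)  [load 500/750]
  300 → disc 3 (new)  [load 300/750]
  550 → disc 4 (new)  [load 550/750]
  100 → disc 2  [load 600/750]
  350 → disc 3  [load 650/750]
  600 → disc 5 (new)  [load 600/750]
5 discs opened.

5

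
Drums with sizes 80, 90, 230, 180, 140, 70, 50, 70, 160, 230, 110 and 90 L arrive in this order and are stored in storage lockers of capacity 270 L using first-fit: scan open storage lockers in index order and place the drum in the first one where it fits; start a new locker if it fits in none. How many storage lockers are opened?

  80 → locker 1 (new)  [load 80/270]
  90 → locker 1  [load 170/270]
  230 → locker 2 (new)  [load 230/270]
  180 → locker 3 (new)  [load 180/270]
  140 → locker 4 (new)  [load 140/270]
  70 → locker 1  [load 240/270]
  50 → locker 3  [load 230/270]
  70 → locker 4  [load 210/270]
  160 → locker 5 (new)  [load 160/270]
  230 → locker 6 (new)  [load 230/270]
  110 → locker 5  [load 270/270]
  90 → locker 7 (new)  [load 90/270]
7 storage lockers opened.

7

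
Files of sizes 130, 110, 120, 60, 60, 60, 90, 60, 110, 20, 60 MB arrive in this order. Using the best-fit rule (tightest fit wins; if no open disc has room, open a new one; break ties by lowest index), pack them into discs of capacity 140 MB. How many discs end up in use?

  130 → disc 1 (new)  [load 130/140]
  110 → disc 2 (new)  [load 110/140]
  120 → disc 3 (new)  [load 120/140]
  60 → disc 4 (new)  [load 60/140]
  60 → disc 4  [load 120/140]
  60 → disc 5 (new)  [load 60/140]
  90 → disc 6 (new)  [load 90/140]
  60 → disc 5  [load 120/140]
  110 → disc 7 (new)  [load 110/140]
  20 → disc 3  [load 140/140]
  60 → disc 8 (new)  [load 60/140]
8 discs opened.

8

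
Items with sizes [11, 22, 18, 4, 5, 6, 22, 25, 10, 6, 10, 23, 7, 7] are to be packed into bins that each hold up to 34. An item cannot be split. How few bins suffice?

Total = 25 + 23 + 22 + 22 + 18 + 11 + 10 + 10 + 7 + 7 + 6 + 6 + 5 + 4 = 176.
Lower bound: ⌈176/34⌉ = 6 bins.
A packing using 6 bins:
  bin 1: 25 + 7 = 32
  bin 2: 23 + 11 = 34
  bin 3: 22 + 10 = 32
  bin 4: 22 + 10 = 32
  bin 5: 18 + 7 + 6 = 31
  bin 6: 6 + 5 + 4 = 15
This matches the lower bound, so 6 is optimal.

6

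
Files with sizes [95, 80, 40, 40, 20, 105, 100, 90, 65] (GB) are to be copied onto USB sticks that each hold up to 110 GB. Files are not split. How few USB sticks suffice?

7

Total = 105 + 100 + 95 + 90 + 80 + 65 + 40 + 40 + 20 = 635 GB.
Lower bound: ⌈635/110⌉ = 6 USB sticks.
A packing using 7 USB sticks:
  USB stick 1: 105 = 105
  USB stick 2: 100 = 100
  USB stick 3: 95 = 95
  USB stick 4: 90 + 20 = 110
  USB stick 5: 80 = 80
  USB stick 6: 65 + 40 = 105
  USB stick 7: 40 = 40
No arrangement into 6 USB sticks stays within capacity, so 7 is optimal.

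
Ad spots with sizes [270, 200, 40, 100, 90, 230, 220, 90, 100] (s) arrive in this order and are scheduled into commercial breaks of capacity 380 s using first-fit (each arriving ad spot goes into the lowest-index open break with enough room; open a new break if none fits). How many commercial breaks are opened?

5

  270 → break 1 (new)  [load 270/380]
  200 → break 2 (new)  [load 200/380]
  40 → break 1  [load 310/380]
  100 → break 2  [load 300/380]
  90 → break 3 (new)  [load 90/380]
  230 → break 3  [load 320/380]
  220 → break 4 (new)  [load 220/380]
  90 → break 4  [load 310/380]
  100 → break 5 (new)  [load 100/380]
5 commercial breaks opened.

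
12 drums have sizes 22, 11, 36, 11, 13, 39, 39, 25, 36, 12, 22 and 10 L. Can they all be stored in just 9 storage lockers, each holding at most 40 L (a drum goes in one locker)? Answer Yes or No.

A valid assignment using 8 storage lockers:
  locker 1: 39 = 39
  locker 2: 39 = 39
  locker 3: 36 = 36
  locker 4: 36 = 36
  locker 5: 25 + 13 = 38
  locker 6: 22 + 12 = 34
  locker 7: 22 + 11 = 33
  locker 8: 11 + 10 = 21
That uses only 8 ≤ 9, so 9 storage lockers are enough.

Yes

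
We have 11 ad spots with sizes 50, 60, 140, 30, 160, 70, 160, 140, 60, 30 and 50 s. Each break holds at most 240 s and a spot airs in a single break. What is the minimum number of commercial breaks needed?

Total = 160 + 160 + 140 + 140 + 70 + 60 + 60 + 50 + 50 + 30 + 30 = 950 s.
Lower bound: ⌈950/240⌉ = 4 commercial breaks.
A packing using 5 commercial breaks:
  break 1: 160 + 70 = 230
  break 2: 160 + 60 = 220
  break 3: 140 + 60 + 30 = 230
  break 4: 140 + 50 + 50 = 240
  break 5: 30 = 30
No arrangement into 4 commercial breaks stays within capacity, so 5 is optimal.

5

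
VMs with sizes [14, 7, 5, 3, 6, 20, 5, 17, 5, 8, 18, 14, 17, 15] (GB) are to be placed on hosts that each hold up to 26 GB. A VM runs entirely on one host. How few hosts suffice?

Total = 20 + 18 + 17 + 17 + 15 + 14 + 14 + 8 + 7 + 6 + 5 + 5 + 5 + 3 = 154 GB.
Lower bound: ⌈154/26⌉ = 6 hosts.
Also, 7 VMs each exceed 13 GB, and no two of those can share a host, so at least 7 hosts are needed.
A packing using 7 hosts:
  host 1: 20 + 6 = 26
  host 2: 18 + 8 = 26
  host 3: 17 + 7 = 24
  host 4: 17 + 5 + 3 = 25
  host 5: 15 + 5 + 5 = 25
  host 6: 14 = 14
  host 7: 14 = 14
This matches the lower bound, so 7 is optimal.

7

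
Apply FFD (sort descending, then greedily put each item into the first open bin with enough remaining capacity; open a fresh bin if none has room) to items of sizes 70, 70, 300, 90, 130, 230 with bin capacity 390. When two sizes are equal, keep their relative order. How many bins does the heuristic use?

3

Sorted descending: 300, 230, 130, 90, 70, 70.
  300 → bin 1 (new)  [load 300/390]
  230 → bin 2 (new)  [load 230/390]
  130 → bin 2  [load 360/390]
  90 → bin 1  [load 390/390]
  70 → bin 3 (new)  [load 70/390]
  70 → bin 3  [load 140/390]
3 bins opened.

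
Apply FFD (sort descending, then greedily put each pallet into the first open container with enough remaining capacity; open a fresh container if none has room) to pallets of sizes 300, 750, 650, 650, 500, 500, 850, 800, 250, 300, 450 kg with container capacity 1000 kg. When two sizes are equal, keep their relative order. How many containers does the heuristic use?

Sorted descending: 850, 800, 750, 650, 650, 500, 500, 450, 300, 300, 250.
  850 → container 1 (new)  [load 850/1000]
  800 → container 2 (new)  [load 800/1000]
  750 → container 3 (new)  [load 750/1000]
  650 → container 4 (new)  [load 650/1000]
  650 → container 5 (new)  [load 650/1000]
  500 → container 6 (new)  [load 500/1000]
  500 → container 6  [load 1000/1000]
  450 → container 7 (new)  [load 450/1000]
  300 → container 4  [load 950/1000]
  300 → container 5  [load 950/1000]
  250 → container 3  [load 1000/1000]
7 containers opened.

7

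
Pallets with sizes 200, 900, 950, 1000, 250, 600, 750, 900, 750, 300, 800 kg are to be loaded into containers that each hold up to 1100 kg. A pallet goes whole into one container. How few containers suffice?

8

Total = 1000 + 950 + 900 + 900 + 800 + 750 + 750 + 600 + 300 + 250 + 200 = 7400 kg.
Lower bound: ⌈7400/1100⌉ = 7 containers.
Also, 8 pallets each exceed 550 kg, and no two of those can share a container, so at least 8 containers are needed.
A packing using 8 containers:
  container 1: 1000 = 1000
  container 2: 950 = 950
  container 3: 900 + 200 = 1100
  container 4: 900 = 900
  container 5: 800 + 300 = 1100
  container 6: 750 + 250 = 1000
  container 7: 750 = 750
  container 8: 600 = 600
This matches the lower bound, so 8 is optimal.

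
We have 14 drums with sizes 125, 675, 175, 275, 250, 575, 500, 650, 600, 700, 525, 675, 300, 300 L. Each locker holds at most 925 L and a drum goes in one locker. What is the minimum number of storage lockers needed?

8

Total = 700 + 675 + 675 + 650 + 600 + 575 + 525 + 500 + 300 + 300 + 275 + 250 + 175 + 125 = 6325 L.
Lower bound: ⌈6325/925⌉ = 7 storage lockers.
Also, 8 drums each exceed 925/2 L, and no two of those can share a locker, so at least 8 storage lockers are needed.
A packing using 8 storage lockers:
  locker 1: 700 + 175 = 875
  locker 2: 675 + 250 = 925
  locker 3: 675 + 125 = 800
  locker 4: 650 + 275 = 925
  locker 5: 600 + 300 = 900
  locker 6: 575 + 300 = 875
  locker 7: 525 = 525
  locker 8: 500 = 500
This matches the lower bound, so 8 is optimal.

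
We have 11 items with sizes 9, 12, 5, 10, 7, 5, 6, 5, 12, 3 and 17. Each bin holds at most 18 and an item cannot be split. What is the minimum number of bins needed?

6

Total = 17 + 12 + 12 + 10 + 9 + 7 + 6 + 5 + 5 + 5 + 3 = 91.
Lower bound: ⌈91/18⌉ = 6 bins.
A packing using 6 bins:
  bin 1: 17 = 17
  bin 2: 12 + 6 = 18
  bin 3: 12 + 5 = 17
  bin 4: 10 + 7 = 17
  bin 5: 9 + 5 + 3 = 17
  bin 6: 5 = 5
This matches the lower bound, so 6 is optimal.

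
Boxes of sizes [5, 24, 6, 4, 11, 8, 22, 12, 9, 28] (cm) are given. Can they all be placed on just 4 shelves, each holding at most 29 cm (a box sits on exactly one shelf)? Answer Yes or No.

No

Total = 129 cm; ⌈129/29⌉ = 5.
At least 5 shelves are required, but only 4 are allowed.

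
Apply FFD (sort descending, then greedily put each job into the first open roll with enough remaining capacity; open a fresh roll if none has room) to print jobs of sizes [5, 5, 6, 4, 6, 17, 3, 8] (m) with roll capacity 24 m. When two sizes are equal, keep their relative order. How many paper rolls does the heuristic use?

Sorted descending: 17, 8, 6, 6, 5, 5, 4, 3.
  17 → roll 1 (new)  [load 17/24]
  8 → roll 2 (new)  [load 8/24]
  6 → roll 1  [load 23/24]
  6 → roll 2  [load 14/24]
  5 → roll 2  [load 19/24]
  5 → roll 2  [load 24/24]
  4 → roll 3 (new)  [load 4/24]
  3 → roll 3  [load 7/24]
3 paper rolls opened.

3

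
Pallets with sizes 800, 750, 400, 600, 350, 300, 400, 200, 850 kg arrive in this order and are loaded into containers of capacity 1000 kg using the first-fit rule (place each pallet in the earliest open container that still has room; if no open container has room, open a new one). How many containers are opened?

6

  800 → container 1 (new)  [load 800/1000]
  750 → container 2 (new)  [load 750/1000]
  400 → container 3 (new)  [load 400/1000]
  600 → container 3  [load 1000/1000]
  350 → container 4 (new)  [load 350/1000]
  300 → container 4  [load 650/1000]
  400 → container 5 (new)  [load 400/1000]
  200 → container 1  [load 1000/1000]
  850 → container 6 (new)  [load 850/1000]
6 containers opened.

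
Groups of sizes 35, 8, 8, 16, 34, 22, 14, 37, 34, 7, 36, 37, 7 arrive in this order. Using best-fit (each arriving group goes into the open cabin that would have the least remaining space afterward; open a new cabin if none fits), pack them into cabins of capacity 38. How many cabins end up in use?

9

  35 → cabin 1 (new)  [load 35/38]
  8 → cabin 2 (new)  [load 8/38]
  8 → cabin 2  [load 16/38]
  16 → cabin 2  [load 32/38]
  34 → cabin 3 (new)  [load 34/38]
  22 → cabin 4 (new)  [load 22/38]
  14 → cabin 4  [load 36/38]
  37 → cabin 5 (new)  [load 37/38]
  34 → cabin 6 (new)  [load 34/38]
  7 → cabin 7 (new)  [load 7/38]
  36 → cabin 8 (new)  [load 36/38]
  37 → cabin 9 (new)  [load 37/38]
  7 → cabin 7  [load 14/38]
9 cabins opened.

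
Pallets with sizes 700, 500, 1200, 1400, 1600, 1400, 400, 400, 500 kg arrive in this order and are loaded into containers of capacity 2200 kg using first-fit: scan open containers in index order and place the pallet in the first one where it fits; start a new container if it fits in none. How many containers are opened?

  700 → container 1 (new)  [load 700/2200]
  500 → container 1  [load 1200/2200]
  1200 → container 2 (new)  [load 1200/2200]
  1400 → container 3 (new)  [load 1400/2200]
  1600 → container 4 (new)  [load 1600/2200]
  1400 → container 5 (new)  [load 1400/2200]
  400 → container 1  [load 1600/2200]
  400 → container 1  [load 2000/2200]
  500 → container 2  [load 1700/2200]
5 containers opened.

5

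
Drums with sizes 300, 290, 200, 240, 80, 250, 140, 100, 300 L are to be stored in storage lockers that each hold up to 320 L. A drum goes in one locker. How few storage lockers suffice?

7

Total = 300 + 300 + 290 + 250 + 240 + 200 + 140 + 100 + 80 = 1900 L.
Lower bound: ⌈1900/320⌉ = 6 storage lockers.
A packing using 7 storage lockers:
  locker 1: 300 = 300
  locker 2: 300 = 300
  locker 3: 290 = 290
  locker 4: 250 = 250
  locker 5: 240 + 80 = 320
  locker 6: 200 + 100 = 300
  locker 7: 140 = 140
No arrangement into 6 storage lockers stays within capacity, so 7 is optimal.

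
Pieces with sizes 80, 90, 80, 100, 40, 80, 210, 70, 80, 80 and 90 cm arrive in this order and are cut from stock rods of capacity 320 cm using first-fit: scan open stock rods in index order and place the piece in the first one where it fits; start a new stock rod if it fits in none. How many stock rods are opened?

4

  80 → stock rod 1 (new)  [load 80/320]
  90 → stock rod 1  [load 170/320]
  80 → stock rod 1  [load 250/320]
  100 → stock rod 2 (new)  [load 100/320]
  40 → stock rod 1  [load 290/320]
  80 → stock rod 2  [load 180/320]
  210 → stock rod 3 (new)  [load 210/320]
  70 → stock rod 2  [load 250/320]
  80 → stock rod 3  [load 290/320]
  80 → stock rod 4 (new)  [load 80/320]
  90 → stock rod 4  [load 170/320]
4 stock rods opened.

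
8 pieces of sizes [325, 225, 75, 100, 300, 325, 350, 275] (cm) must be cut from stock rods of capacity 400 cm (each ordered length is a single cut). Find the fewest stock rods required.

Total = 350 + 325 + 325 + 300 + 275 + 225 + 100 + 75 = 1975 cm.
Lower bound: ⌈1975/400⌉ = 5 stock rods.
Also, 6 pieces each exceed 200 cm, and no two of those can share a stock rod, so at least 6 stock rods are needed.
A packing using 6 stock rods:
  stock rod 1: 350 = 350
  stock rod 2: 325 + 75 = 400
  stock rod 3: 325 = 325
  stock rod 4: 300 + 100 = 400
  stock rod 5: 275 = 275
  stock rod 6: 225 = 225
This matches the lower bound, so 6 is optimal.

6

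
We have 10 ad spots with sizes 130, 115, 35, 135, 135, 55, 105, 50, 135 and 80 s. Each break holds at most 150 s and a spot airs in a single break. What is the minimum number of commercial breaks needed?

Total = 135 + 135 + 135 + 130 + 115 + 105 + 80 + 55 + 50 + 35 = 975 s.
Lower bound: ⌈975/150⌉ = 7 commercial breaks.
A packing using 8 commercial breaks:
  break 1: 135 = 135
  break 2: 135 = 135
  break 3: 135 = 135
  break 4: 130 = 130
  break 5: 115 + 35 = 150
  break 6: 105 = 105
  break 7: 80 + 55 = 135
  break 8: 50 = 50
No arrangement into 7 commercial breaks stays within capacity, so 8 is optimal.

8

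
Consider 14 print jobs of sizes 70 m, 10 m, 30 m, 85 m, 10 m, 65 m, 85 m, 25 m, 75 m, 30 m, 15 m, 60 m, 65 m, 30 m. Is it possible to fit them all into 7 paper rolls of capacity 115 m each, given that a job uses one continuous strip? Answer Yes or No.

A valid assignment using 7 paper rolls:
  roll 1: 85 + 30 = 115
  roll 2: 85 + 30 = 115
  roll 3: 75 + 30 + 10 = 115
  roll 4: 70 + 25 + 15 = 110
  roll 5: 65 + 10 = 75
  roll 6: 65 = 65
  roll 7: 60 = 60
Every load is within 115 m, so 7 paper rolls suffice.

Yes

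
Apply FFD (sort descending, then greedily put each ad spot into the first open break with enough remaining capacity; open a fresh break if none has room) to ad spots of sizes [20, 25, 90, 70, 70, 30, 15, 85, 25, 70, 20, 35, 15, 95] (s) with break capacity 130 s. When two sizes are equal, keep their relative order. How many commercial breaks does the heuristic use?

Sorted descending: 95, 90, 85, 70, 70, 70, 35, 30, 25, 25, 20, 20, 15, 15.
  95 → break 1 (new)  [load 95/130]
  90 → break 2 (new)  [load 90/130]
  85 → break 3 (new)  [load 85/130]
  70 → break 4 (new)  [load 70/130]
  70 → break 5 (new)  [load 70/130]
  70 → break 6 (new)  [load 70/130]
  35 → break 1  [load 130/130]
  30 → break 2  [load 120/130]
  25 → break 3  [load 110/130]
  25 → break 4  [load 95/130]
  20 → break 3  [load 130/130]
  20 → break 4  [load 115/130]
  15 → break 4  [load 130/130]
  15 → break 5  [load 85/130]
6 commercial breaks opened.

6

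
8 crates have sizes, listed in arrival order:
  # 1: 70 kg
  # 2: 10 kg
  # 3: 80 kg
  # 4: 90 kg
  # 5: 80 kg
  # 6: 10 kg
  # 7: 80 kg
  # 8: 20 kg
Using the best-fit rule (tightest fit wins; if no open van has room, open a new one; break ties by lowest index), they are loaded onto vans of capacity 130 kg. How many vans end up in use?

  70 → van 1 (new)  [load 70/130]
  10 → van 1  [load 80/130]
  80 → van 2 (new)  [load 80/130]
  90 → van 3 (new)  [load 90/130]
  80 → van 4 (new)  [load 80/130]
  10 → van 3  [load 100/130]
  80 → van 5 (new)  [load 80/130]
  20 → van 3  [load 120/130]
5 vans opened.

5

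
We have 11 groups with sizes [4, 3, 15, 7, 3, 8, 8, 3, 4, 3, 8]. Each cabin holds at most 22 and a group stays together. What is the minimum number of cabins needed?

3

Total = 15 + 8 + 8 + 8 + 7 + 4 + 4 + 3 + 3 + 3 + 3 = 66.
Lower bound: ⌈66/22⌉ = 3 cabins.
A packing using 3 cabins:
  cabin 1: 15 + 7 = 22
  cabin 2: 8 + 8 + 3 + 3 = 22
  cabin 3: 8 + 4 + 4 + 3 + 3 = 22
This matches the lower bound, so 3 is optimal.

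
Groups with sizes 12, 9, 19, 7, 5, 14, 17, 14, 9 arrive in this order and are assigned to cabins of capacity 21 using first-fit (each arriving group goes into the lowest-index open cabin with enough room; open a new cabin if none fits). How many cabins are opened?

  12 → cabin 1 (new)  [load 12/21]
  9 → cabin 1  [load 21/21]
  19 → cabin 2 (new)  [load 19/21]
  7 → cabin 3 (new)  [load 7/21]
  5 → cabin 3  [load 12/21]
  14 → cabin 4 (new)  [load 14/21]
  17 → cabin 5 (new)  [load 17/21]
  14 → cabin 6 (new)  [load 14/21]
  9 → cabin 3  [load 21/21]
6 cabins opened.

6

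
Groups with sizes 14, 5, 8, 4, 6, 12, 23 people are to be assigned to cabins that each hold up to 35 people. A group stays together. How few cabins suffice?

Total = 23 + 14 + 12 + 8 + 6 + 5 + 4 = 72 people.
Lower bound: ⌈72/35⌉ = 3 cabins.
A packing using 3 cabins:
  cabin 1: 23 + 12 = 35
  cabin 2: 14 + 8 + 6 + 5 = 33
  cabin 3: 4 = 4
This matches the lower bound, so 3 is optimal.

3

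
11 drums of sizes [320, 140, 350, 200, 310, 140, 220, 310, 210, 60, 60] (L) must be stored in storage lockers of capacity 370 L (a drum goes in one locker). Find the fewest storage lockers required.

Total = 350 + 320 + 310 + 310 + 220 + 210 + 200 + 140 + 140 + 60 + 60 = 2320 L.
Lower bound: ⌈2320/370⌉ = 7 storage lockers.
A packing using 7 storage lockers:
  locker 1: 350 = 350
  locker 2: 320 = 320
  locker 3: 310 + 60 = 370
  locker 4: 310 + 60 = 370
  locker 5: 220 + 140 = 360
  locker 6: 210 + 140 = 350
  locker 7: 200 = 200
This matches the lower bound, so 7 is optimal.

7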